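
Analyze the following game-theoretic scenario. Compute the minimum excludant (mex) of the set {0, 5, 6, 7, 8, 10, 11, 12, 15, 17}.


Set = {0, 5, 6, 7, 8, 10, 11, 12, 15, 17}
0 is in the set.
1 is NOT in the set. This is the mex.
mex = 1

1


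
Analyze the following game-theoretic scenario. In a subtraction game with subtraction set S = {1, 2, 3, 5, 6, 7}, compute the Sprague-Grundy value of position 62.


The subtraction set is S = {1, 2, 3, 5, 6, 7}.
G(k) = mex{ G(k - s) : s in S, s <= k }. We compute iteratively: G(0) = 0.
G(1) = mex({0}) = 1
G(2) = mex({0, 1}) = 2
G(3) = mex({0, 1, 2}) = 3
G(4) = mex({1, 2, 3}) = 0
G(5) = mex({0, 2, 3}) = 1
G(6) = mex({0, 1, 3}) = 2
G(7) = mex({0, 1, 2}) = 3
G(8) = mex({1, 2, 3}) = 0
G(9) = mex({0, 2, 3}) = 1
G(10) = mex({0, 1, 3}) = 2
Observe that G(4)..G(10) = 0, 1, 2, 3, 0, 1, 2 repeats G(0)..G(6) = 0, 1, 2, 3, 0, 1, 2.
For k >= max(S) = 7, G(k) is determined by the previous 7 values G(k-7)..G(k-1); a window of 7 consecutive values has recurred shifted by 4, so by induction G(k + 4) = G(k) for all k >= 0: the sequence is periodic from the start with period 4.
One period: G(0..3) = 0, 1, 2, 3.
62 mod 4 = 2, so G(62) = G(2) = 2.

2


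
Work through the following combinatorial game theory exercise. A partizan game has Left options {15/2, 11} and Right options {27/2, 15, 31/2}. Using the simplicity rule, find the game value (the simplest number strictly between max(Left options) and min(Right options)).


Left options: {15/2, 11}, max = 11
Right options: {27/2, 15, 31/2}, min = 27/2
All options are numbers and max(Left) < min(Right), so by the simplicity theorem the value is the simplest (earliest-born) number strictly between 11 and 27/2.
Integers 12 through 13 all lie strictly between 11 and 27/2.
Among integers, the simplest (lowest birthday = smallest |n|; 0 is born on day 0, +-n on day n) is 12.
No non-integer in the interval can be simpler: if x is a non-integer in the interval, then floor(x) or ceil(x) also lies in the interval (the interval contains an integer), and both are proper prefixes of x's sign expansion, i.e. born earlier. So the game value is 12.
Game value = 12

12


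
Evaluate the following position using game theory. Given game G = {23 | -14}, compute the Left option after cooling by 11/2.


Original game: {23 | -14} (a switch {a | b} with a > b).
Cooling by t (for t below the temperature (a - b)/2 = 37/2) taxes each move by t: {a | b} cooled by t is {a - t | b + t}.
Cooling amount: t = 11/2
Cooled Left option: 23 - 11/2 = 35/2
Cooled Right option: -14 + 11/2 = -17/2
Cooled game: {35/2 | -17/2}
Left option = 35/2

35/2


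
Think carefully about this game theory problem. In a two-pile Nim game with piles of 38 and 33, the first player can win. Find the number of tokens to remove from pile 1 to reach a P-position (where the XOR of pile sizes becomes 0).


Piles: 38 and 33
Current XOR: 38 XOR 33 = 7 (non-zero, so this is an N-position).
To make the XOR zero, we need to find a move that balances the piles.
For pile 1 (size 38): target = 38 XOR 7 = 33
We reduce pile 1 from 38 to 33.
Tokens removed: 38 - 33 = 5
Verification: 33 XOR 33 = 0

5


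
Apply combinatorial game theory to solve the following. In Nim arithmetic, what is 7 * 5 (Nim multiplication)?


Nim multiplication is bilinear over XOR: (u XOR v) * w = (u*w) XOR (v*w).
So we split each operand into its bit components and XOR the pairwise Nim products.
7 = 1 + 2 + 4 (as XOR of powers of 2).
5 = 1 + 4 (as XOR of powers of 2).
Using the standard Nim-product table on single bits:
  2*2 = 3,   2*4 = 8,   2*8 = 12,
  4*4 = 6,   4*8 = 11,  8*8 = 13,
and  1*x = x (identity), k*l = l*k (commutative).
Pairwise Nim products:
  1 * 1 = 1
  1 * 4 = 4
  2 * 1 = 2
  2 * 4 = 8
  4 * 1 = 4
  4 * 4 = 6
XOR them: 1 XOR 4 XOR 2 XOR 8 XOR 4 XOR 6 = 13.
Result: 7 * 5 = 13 (in Nim).

13


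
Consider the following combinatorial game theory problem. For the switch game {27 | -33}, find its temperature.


The game is {27 | -33}, a switch {a | b} with numbers a > b.
Cooling {a | b} by t gives {a - t | b + t}, which stops being hot when a - t = b + t, i.e. at t = (a - b)/2. So the temperature of a switch is (a - b)/2.
Temperature = (Left option - Right option) / 2
= (27 - (-33)) / 2
= 60 / 2
= 30

30


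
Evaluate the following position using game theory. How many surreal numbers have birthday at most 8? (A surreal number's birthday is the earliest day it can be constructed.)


Day 0: {|} = 0 is born. Count = 1.
Day n: the number of surreal numbers born by day n is 2^(n+1) - 1.
By day 0: 2^1 - 1 = 1
By day 1: 2^2 - 1 = 3
By day 2: 2^3 - 1 = 7
By day 3: 2^4 - 1 = 15
By day 4: 2^5 - 1 = 31
By day 5: 2^6 - 1 = 63
By day 6: 2^7 - 1 = 127
By day 7: 2^8 - 1 = 255
By day 8: 2^9 - 1 = 511
By day 8: 511 surreal numbers.

511


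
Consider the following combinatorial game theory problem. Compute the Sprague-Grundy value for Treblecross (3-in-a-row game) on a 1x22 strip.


Treblecross: place X on empty cells; 3-in-a-row wins.
Playing within two cells of an existing X lets the opponent win at once, so sensible play treats the cells i-2..i+2 around each X as dead. The player left with no safe cell loses, so this is a normal-play take-away game on strips of safe cells.
Placing X at cell i (0-indexed) of a strip of k safe cells leaves independent strips of sizes max(0, i-2) and max(0, k-i-3). Hence G(k) = mex{ G(max(0,i-2)) XOR G(max(0,k-i-3)) : 0 <= i < k }, with G(0) = 0.
G(1): splits (0,0):0^0=0 -> mex({0}) = 1
G(2): splits (0,0):0^0=0 -> mex({0}) = 1
G(3): splits (0,0):0^0=0 -> mex({0}) = 1
G(4): splits (0,1):0^1=1 (0,0):0^0=0 -> mex({0, 1}) = 2
G(5): splits (0,2):0^1=1 (0,1):0^1=1 (0,0):0^0=0 -> mex({0, 1}) = 2
G(6) = mex({1}) = 0
G(7) = mex({0, 1, 2}) = 3
G(8) = mex({0, 1, 2}) = 3
G(9) = mex({0, 2}) = 1
G(10) = mex({0, 2, 3}) = 1
G(11) = mex({0, 3}) = 1
G(12) = mex({1, 3}) = 0
G(13) = mex({0, 1, 2, 3}) = 4
G(14) = mex({0, 1, 2}) = 3
G(15) = mex({0, 1, 2}) = 3
G(16) = mex({0, 1, 2, 4}) = 3
G(17) = mex({0, 1, 3, 4}) = 2
G(18) = mex({0, 1, 3, 4}) = 2
G(19) = mex({0, 1, 3, 5}) = 2
G(20) = mex({0, 1, 2, 3, 5}) = 4
G(21) = mex({0, 1, 2, 3, 5}) = 4
G(22) = mex({1, 2, 6}) = 0
Therefore G(22) = 0.

0


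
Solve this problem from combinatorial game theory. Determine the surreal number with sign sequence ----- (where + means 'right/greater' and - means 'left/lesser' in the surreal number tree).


Sign expansion: -----
Rule: track bounds (lo, hi), initially (-inf, +inf). On '+', the current value becomes lo and we move to the simplest number in (value, hi): value + 1 if hi = +inf, otherwise the midpoint (value + hi)/2. On '-', the current value becomes hi and we move to value - 1 if lo = -inf, otherwise the midpoint (lo + value)/2.
Start at 0.
Step 1: sign = -, move left. Bounds: (-inf, 0). Value = -1
Step 2: sign = -, move left. Bounds: (-inf, -1). Value = -2
Step 3: sign = -, move left. Bounds: (-inf, -2). Value = -3
Step 4: sign = -, move left. Bounds: (-inf, -3). Value = -4
Step 5: sign = -, move left. Bounds: (-inf, -4). Value = -5
The surreal number with sign expansion ----- is -5.

-5


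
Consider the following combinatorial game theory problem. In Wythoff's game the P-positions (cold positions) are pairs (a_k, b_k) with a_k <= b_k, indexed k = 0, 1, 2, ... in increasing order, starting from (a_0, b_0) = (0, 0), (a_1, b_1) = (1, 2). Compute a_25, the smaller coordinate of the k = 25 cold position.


By Wythoff's theorem, a_k = floor(k * phi) and b_k = floor(k * phi^2) = a_k + k, where phi = (1 + sqrt(5))/2 is the golden ratio.
phi = (1 + sqrt(5))/2 = 1.618034
k = 25
k * phi = 25 * 1.618034 = 40.450850
a_25 = floor(k * phi) = 40

40


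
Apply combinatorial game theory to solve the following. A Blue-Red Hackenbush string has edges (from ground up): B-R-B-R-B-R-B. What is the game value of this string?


Edges (from ground): B-R-B-R-B-R-B
By Berlekamp's sign-expansion rule, a Blue-Red Hackenbush stalk has the value of the surreal number whose sign sequence is the edge sequence with B -> + and R -> -.
Sign sequence: +-+-+-+
Trace the sign expansion in the surreal number tree, starting from 0:
Edge 1: B (sign +) -> bounds (0, +inf), value = 1
Edge 2: R (sign -) -> bounds (0, 1), value = 1/2
Edge 3: B (sign +) -> bounds (1/2, 1), value = 3/4
Edge 4: R (sign -) -> bounds (1/2, 3/4), value = 5/8
Edge 5: B (sign +) -> bounds (5/8, 3/4), value = 11/16
Edge 6: R (sign -) -> bounds (5/8, 11/16), value = 21/32
Edge 7: B (sign +) -> bounds (21/32, 11/16), value = 43/64
Game value = 43/64

43/64


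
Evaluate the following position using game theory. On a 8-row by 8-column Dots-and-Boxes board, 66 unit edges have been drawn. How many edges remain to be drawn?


Grid: 8 x 8 boxes, i.e. 9 rows and 9 columns of dots.
Horizontal edges: (rows + 1) * cols = 9 * 8 = 72
Vertical edges: rows * (cols + 1) = 8 * 9 = 72
Total edges: 72 + 72 = 144
Edges drawn: 66
Remaining: 144 - 66 = 78

78


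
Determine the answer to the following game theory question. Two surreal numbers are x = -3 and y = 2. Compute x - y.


x = -3, y = 2
x - y = -3 - 2 = -5

-5


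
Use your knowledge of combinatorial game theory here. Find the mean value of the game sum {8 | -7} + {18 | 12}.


G1 = {8 | -7}, G2 = {18 | 12}
Each is a switch {a | b} with numbers a > b; its mean value is (a + b)/2, and mean value is additive over game sums: m(G1 + G2) = m(G1) + m(G2).
Mean of G1 = (8 + (-7))/2 = 1/2 = 1/2
Mean of G2 = (18 + (12))/2 = 30/2 = 15
Mean of G1 + G2 = 1/2 + 15 = 31/2

31/2


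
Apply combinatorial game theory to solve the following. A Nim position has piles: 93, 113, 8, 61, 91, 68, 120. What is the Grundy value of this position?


We need the XOR (exclusive or) of all pile sizes.
After XOR-ing pile 1 (size 93): 0 XOR 93 = 93
After XOR-ing pile 2 (size 113): 93 XOR 113 = 44
After XOR-ing pile 3 (size 8): 44 XOR 8 = 36
After XOR-ing pile 4 (size 61): 36 XOR 61 = 25
After XOR-ing pile 5 (size 91): 25 XOR 91 = 66
After XOR-ing pile 6 (size 68): 66 XOR 68 = 6
After XOR-ing pile 7 (size 120): 6 XOR 120 = 126
The Nim-value of this position is 126.

126


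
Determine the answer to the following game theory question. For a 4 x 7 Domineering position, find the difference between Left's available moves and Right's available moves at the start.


Board is 4 x 7 (rows x cols).
Left (vertical) placements: (rows-1) * cols = 3 * 7 = 21
Right (horizontal) placements: rows * (cols-1) = 4 * 6 = 24
Advantage = Left - Right = 21 - 24 = -3

-3


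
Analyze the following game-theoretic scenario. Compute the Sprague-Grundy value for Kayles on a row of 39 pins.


Kayles: a move removes 1 or 2 adjacent pins from a contiguous row.
Removing pins from a row of k leaves two independent rows (a, b) with a + b = k - 1 (one pin) or a + b = k - 2 (two pins); an end removal gives a = 0.
By Sprague-Grundy, G(k) = mex{ G(a) XOR G(b) } over all these splits. G(0) = 0.
G(1): splits (0,0):0^0=0 -> mex({0}) = 1
G(2): splits (0,1):0^1=1 (0,0):0^0=0 -> mex({0, 1}) = 2
G(3): splits (0,2):0^2=2 (1,1):1^1=0 (0,1):0^1=1 -> mex({0, 1, 2}) = 3
G(4): splits (0,3):0^3=3 (1,2):1^2=3 (0,2):0^2=2 (1,1):1^1=0 -> mex({0, 2, 3}) = 1
G(5): splits (0,4):0^1=1 (1,3):1^3=2 (2,2):2^2=0 (0,3):0^3=3 (1,2):1^2=3 -> mex({0, 1, 2, 3}) = 4
G(6) = mex({0, 1, 2, 4}) = 3
G(7) = mex({0, 1, 3, 4, 5}) = 2
G(8) = mex({0, 2, 3, 5, 6}) = 1
G(9) = mex({0, 1, 2, 3, 6, 7}) = 4
G(10) = mex({0, 1, 3, 4, 5, 7}) = 2
G(11) = mex({0, 1, 2, 3, 4, 5}) = 6
G(12) = mex({0, 1, 2, 3, 5, 6, 7}) = 4
G(13) = mex({0, 2, 3, 4, 6, 7}) = 1
G(14) = mex({0, 1, 4, 5, 6, 7}) = 2
G(15) = mex({0, 1, 2, 3, 4, 5, 6}) = 7
G(16) = mex({0, 2, 3, 5, 6, 7}) = 1
G(17) = mex({0, 1, 2, 3, 5, 6, 7}) = 4
G(18) = mex({0, 1, 2, 4, 5, 6}) = 3
G(19) = mex({0, 1, 3, 4, 5, 7}) = 2
G(20) = mex({0, 2, 3, 4, 5, 6, 7}) = 1
G(21) = mex({0, 1, 2, 3, 5, 6, 7}) = 4
G(22) = mex({0, 1, 2, 3, 4, 5, 7}) = 6
G(23) = mex({0, 1, 2, 3, 4, 5, 6}) = 7
G(24) = mex({0, 1, 2, 3, 5, 6, 7}) = 4
G(25) = mex({0, 2, 3, 4, 6, 7}) = 1
G(26) = mex({0, 1, 3, 4, 5, 6, 7}) = 2
G(27) = mex({0, 1, 2, 3, 4, 5, 6, 7}) = 8
G(28) = mex({0, 1, 2, 3, 4, 6, 7, 8}) = 5
G(29) = mex({0, 1, 2, 3, 5, 6, 7, 8, 9}) = 4
G(30) = mex({0, 1, 2, 3, 4, 5, 6, 9, 10}) = 7
G(31) = mex({0, 1, 3, 4, 5, 7, 10, 11}) = 2
G(32) = mex({0, 2, 3, 4, 5, 6, 7, 9, 11}) = 1
G(33) = mex({0, 1, 2, 3, 4, 5, 6, 7, 9, 12}) = 8
G(34) = mex({0, 1, 2, 3, 4, 5, 7, 8, 11, 12}) = 6
G(35) = mex({0, 1, 2, 3, 4, 5, 6, 8, 9, 10, 11}) = 7
G(36) = mex({0, 1, 2, 3, 5, 6, 7, 9, 10}) = 4
G(37) = mex({0, 2, 3, 4, 6, 7, 9, 10, 11, 12}) = 1
G(38) = mex({0, 1, 3, 4, 5, 6, 7, 9, 10, 11, 12}) = 2
G(39) = mex({0, 1, 2, 4, 5, 6, 7, 9, 10, 12, 14}) = 3
Therefore G(39) = 3.

3


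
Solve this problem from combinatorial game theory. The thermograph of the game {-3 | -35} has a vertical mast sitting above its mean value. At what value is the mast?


Game = {-3 | -35}, a switch {a | b} with numbers a > b.
Its thermograph has left wall a - t and right wall b + t, which meet at t = (a - b)/2, where both equal (a + b)/2. So the mast (mean value) is at (a + b)/2.
Mean = (-3 + (-35))/2 = -38/2 = -19

-19


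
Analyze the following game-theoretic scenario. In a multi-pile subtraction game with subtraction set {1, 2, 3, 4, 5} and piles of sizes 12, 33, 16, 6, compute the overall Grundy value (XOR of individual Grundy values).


Subtraction set: {1, 2, 3, 4, 5}
For this subtraction set, G(n) = n mod 6 (period = max + 1 = 6).
Pile 1 (size 12): G(12) = 12 mod 6 = 0
Pile 2 (size 33): G(33) = 33 mod 6 = 3
Pile 3 (size 16): G(16) = 16 mod 6 = 4
Pile 4 (size 6): G(6) = 6 mod 6 = 0
Total Grundy value = XOR of all: 0 XOR 3 XOR 4 XOR 0 = 7

7


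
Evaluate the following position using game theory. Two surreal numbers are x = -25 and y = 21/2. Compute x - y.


x = -25, y = 21/2
Converting to common denominator: 2
x = -50/2, y = 21/2
x - y = -25 - 21/2 = -71/2

-71/2


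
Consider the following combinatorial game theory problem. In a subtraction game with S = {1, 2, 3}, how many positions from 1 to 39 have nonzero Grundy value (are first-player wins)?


Subtraction set S = {1, 2, 3}, so G(n) = n mod 4.
G(n) = 0 when n is a multiple of 4.
Multiples of 4 in [1, 39]: 9
N-positions (nonzero Grundy) = 39 - 9 = 30

30


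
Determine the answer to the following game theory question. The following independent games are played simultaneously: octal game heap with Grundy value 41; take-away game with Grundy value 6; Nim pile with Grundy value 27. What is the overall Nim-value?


By the Sprague-Grundy theorem, the Grundy value of a sum of games is the XOR of individual Grundy values.
octal game heap: Grundy value = 41. Running XOR: 0 XOR 41 = 41
take-away game: Grundy value = 6. Running XOR: 41 XOR 6 = 47
Nim pile: Grundy value = 27. Running XOR: 47 XOR 27 = 52
The combined Grundy value is 52.

52


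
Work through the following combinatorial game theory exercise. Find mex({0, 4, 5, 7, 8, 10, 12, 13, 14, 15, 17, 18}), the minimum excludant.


Set = {0, 4, 5, 7, 8, 10, 12, 13, 14, 15, 17, 18}
0 is in the set.
1 is NOT in the set. This is the mex.
mex = 1

1


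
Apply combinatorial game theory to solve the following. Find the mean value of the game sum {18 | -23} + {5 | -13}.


G1 = {18 | -23}, G2 = {5 | -13}
Each is a switch {a | b} with numbers a > b; its mean value is (a + b)/2, and mean value is additive over game sums: m(G1 + G2) = m(G1) + m(G2).
Mean of G1 = (18 + (-23))/2 = -5/2 = -5/2
Mean of G2 = (5 + (-13))/2 = -8/2 = -4
Mean of G1 + G2 = -5/2 + -4 = -13/2

-13/2


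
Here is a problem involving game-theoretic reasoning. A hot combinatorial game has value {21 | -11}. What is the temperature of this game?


The game is {21 | -11}, a switch {a | b} with numbers a > b.
Cooling {a | b} by t gives {a - t | b + t}, which stops being hot when a - t = b + t, i.e. at t = (a - b)/2. So the temperature of a switch is (a - b)/2.
Temperature = (Left option - Right option) / 2
= (21 - (-11)) / 2
= 32 / 2
= 16

16


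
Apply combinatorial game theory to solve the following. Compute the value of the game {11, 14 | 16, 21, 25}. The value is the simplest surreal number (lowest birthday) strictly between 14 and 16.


Left options: {11, 14}, max = 14
Right options: {16, 21, 25}, min = 16
All options are numbers and max(Left) < min(Right), so by the simplicity theorem the value is the simplest (earliest-born) number strictly between 14 and 16.
The only integer strictly between 14 and 16 is 15.
No non-integer in the interval can be simpler: if x is a non-integer in the interval, then floor(x) or ceil(x) also lies in the interval (the interval contains an integer), and both are proper prefixes of x's sign expansion, i.e. born earlier. So the game value is 15.
Game value = 15

15


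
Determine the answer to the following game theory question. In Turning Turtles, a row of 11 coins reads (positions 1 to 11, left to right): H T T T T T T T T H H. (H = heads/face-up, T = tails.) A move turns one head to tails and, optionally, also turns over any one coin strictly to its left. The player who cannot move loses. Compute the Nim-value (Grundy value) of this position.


Coins: H T T T T T T T T H H
Key fact: a single head at position k behaves exactly like a Nim heap of size k (turning it to T and optionally flipping a coin at j < k corresponds to moving the heap from k to j, or to 0), and heads combine as a disjunctive sum (two heads at the same place would cancel, matching j XOR j = 0). So the Nim-value is the XOR of the 1-indexed positions of the heads.
Face-up positions (1-indexed): [1, 10, 11]
XOR 0 with 1: 0 XOR 1 = 1
XOR 1 with 10: 1 XOR 10 = 11
XOR 11 with 11: 11 XOR 11 = 0
Nim-value = 0

0


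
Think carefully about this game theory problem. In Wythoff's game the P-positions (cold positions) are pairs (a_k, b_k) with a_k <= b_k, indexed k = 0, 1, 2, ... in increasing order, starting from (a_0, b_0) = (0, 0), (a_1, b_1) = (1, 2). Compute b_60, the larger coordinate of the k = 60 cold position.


By Wythoff's theorem, a_k = floor(k * phi) and b_k = floor(k * phi^2) = a_k + k, where phi = (1 + sqrt(5))/2 is the golden ratio.
phi = (1 + sqrt(5))/2 = 1.618034
phi^2 = phi + 1 = 2.618034
k = 60
k * phi^2 = 60 * 2.618034 = 157.082039
b_60 = floor(k * phi^2) = 157 (check: a_60 + k = 97 + 60 = 157)

157


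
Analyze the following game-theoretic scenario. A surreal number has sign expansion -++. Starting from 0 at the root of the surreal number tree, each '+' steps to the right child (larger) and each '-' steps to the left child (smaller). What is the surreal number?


Sign expansion: -++
Rule: track bounds (lo, hi), initially (-inf, +inf). On '+', the current value becomes lo and we move to the simplest number in (value, hi): value + 1 if hi = +inf, otherwise the midpoint (value + hi)/2. On '-', the current value becomes hi and we move to value - 1 if lo = -inf, otherwise the midpoint (lo + value)/2.
Start at 0.
Step 1: sign = -, move left. Bounds: (-inf, 0). Value = -1
Step 2: sign = +, move right. Bounds: (-1, 0). Value = -1/2
Step 3: sign = +, move right. Bounds: (-1/2, 0). Value = -1/4
The surreal number with sign expansion -++ is -1/4.

-1/4


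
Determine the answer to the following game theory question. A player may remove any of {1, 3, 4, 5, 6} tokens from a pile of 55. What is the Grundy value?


The subtraction set is S = {1, 3, 4, 5, 6}.
G(k) = mex{ G(k - s) : s in S, s <= k }. We compute iteratively: G(0) = 0.
G(1) = mex({0}) = 1
G(2) = mex({1}) = 0
G(3) = mex({0}) = 1
G(4) = mex({0, 1}) = 2
G(5) = mex({0, 1, 2}) = 3
G(6) = mex({0, 1, 3}) = 2
G(7) = mex({0, 1, 2}) = 3
G(8) = mex({0, 1, 2, 3}) = 4
G(9) = mex({1, 2, 3, 4}) = 0
G(10) = mex({0, 2, 3}) = 1
G(11) = mex({1, 2, 3, 4}) = 0
G(12) = mex({0, 2, 3, 4}) = 1
G(13) = mex({0, 1, 3, 4}) = 2
G(14) = mex({0, 1, 2, 4}) = 3
Observe that G(9)..G(14) = 0, 1, 0, 1, 2, 3 repeats G(0)..G(5) = 0, 1, 0, 1, 2, 3.
For k >= max(S) = 6, G(k) is determined by the previous 6 values G(k-6)..G(k-1); a window of 6 consecutive values has recurred shifted by 9, so by induction G(k + 9) = G(k) for all k >= 0: the sequence is periodic from the start with period 9.
One period: G(0..8) = 0, 1, 0, 1, 2, 3, 2, 3, 4.
55 mod 9 = 1, so G(55) = G(1) = 1.

1


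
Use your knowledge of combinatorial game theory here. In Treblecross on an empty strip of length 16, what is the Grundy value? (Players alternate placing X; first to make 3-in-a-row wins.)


Treblecross: place X on empty cells; 3-in-a-row wins.
Playing within two cells of an existing X lets the opponent win at once, so sensible play treats the cells i-2..i+2 around each X as dead. The player left with no safe cell loses, so this is a normal-play take-away game on strips of safe cells.
Placing X at cell i (0-indexed) of a strip of k safe cells leaves independent strips of sizes max(0, i-2) and max(0, k-i-3). Hence G(k) = mex{ G(max(0,i-2)) XOR G(max(0,k-i-3)) : 0 <= i < k }, with G(0) = 0.
G(1): splits (0,0):0^0=0 -> mex({0}) = 1
G(2): splits (0,0):0^0=0 -> mex({0}) = 1
G(3): splits (0,0):0^0=0 -> mex({0}) = 1
G(4): splits (0,1):0^1=1 (0,0):0^0=0 -> mex({0, 1}) = 2
G(5): splits (0,2):0^1=1 (0,1):0^1=1 (0,0):0^0=0 -> mex({0, 1}) = 2
G(6) = mex({1}) = 0
G(7) = mex({0, 1, 2}) = 3
G(8) = mex({0, 1, 2}) = 3
G(9) = mex({0, 2}) = 1
G(10) = mex({0, 2, 3}) = 1
G(11) = mex({0, 3}) = 1
G(12) = mex({1, 3}) = 0
G(13) = mex({0, 1, 2, 3}) = 4
G(14) = mex({0, 1, 2}) = 3
G(15) = mex({0, 1, 2}) = 3
G(16) = mex({0, 1, 2, 4}) = 3
Therefore G(16) = 3.

3


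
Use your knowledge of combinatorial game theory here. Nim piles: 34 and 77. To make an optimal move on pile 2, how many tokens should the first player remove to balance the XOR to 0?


Piles: 34 and 77
Current XOR: 34 XOR 77 = 111 (non-zero, so this is an N-position).
To make the XOR zero, we need to find a move that balances the piles.
For pile 2 (size 77): target = 77 XOR 111 = 34
We reduce pile 2 from 77 to 34.
Tokens removed: 77 - 34 = 43
Verification: 34 XOR 34 = 0

43


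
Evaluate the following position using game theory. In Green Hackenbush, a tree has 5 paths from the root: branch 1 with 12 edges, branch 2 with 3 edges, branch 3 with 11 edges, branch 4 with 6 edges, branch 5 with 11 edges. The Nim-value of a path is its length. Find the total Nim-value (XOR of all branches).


The tree has 5 branches from the ground vertex.
In Green Hackenbush, the Nim-value of a simple path of length k is k.
Branch 1: length 12, Nim-value = 12
Branch 2: length 3, Nim-value = 3
Branch 3: length 11, Nim-value = 11
Branch 4: length 6, Nim-value = 6
Branch 5: length 11, Nim-value = 11
Total Nim-value = XOR of all branch values:
0 XOR 12 = 12
12 XOR 3 = 15
15 XOR 11 = 4
4 XOR 6 = 2
2 XOR 11 = 9
Nim-value of the tree = 9

9


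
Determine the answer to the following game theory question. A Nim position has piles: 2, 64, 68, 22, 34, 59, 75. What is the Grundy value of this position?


We need the XOR (exclusive or) of all pile sizes.
After XOR-ing pile 1 (size 2): 0 XOR 2 = 2
After XOR-ing pile 2 (size 64): 2 XOR 64 = 66
After XOR-ing pile 3 (size 68): 66 XOR 68 = 6
After XOR-ing pile 4 (size 22): 6 XOR 22 = 16
After XOR-ing pile 5 (size 34): 16 XOR 34 = 50
After XOR-ing pile 6 (size 59): 50 XOR 59 = 9
After XOR-ing pile 7 (size 75): 9 XOR 75 = 66
The Nim-value of this position is 66.

66


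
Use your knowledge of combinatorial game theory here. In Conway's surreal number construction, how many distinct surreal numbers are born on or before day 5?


Day 0: {|} = 0 is born. Count = 1.
Day n: the number of surreal numbers born by day n is 2^(n+1) - 1.
By day 0: 2^1 - 1 = 1
By day 1: 2^2 - 1 = 3
By day 2: 2^3 - 1 = 7
By day 3: 2^4 - 1 = 15
By day 4: 2^5 - 1 = 31
By day 5: 2^6 - 1 = 63
By day 5: 63 surreal numbers.

63


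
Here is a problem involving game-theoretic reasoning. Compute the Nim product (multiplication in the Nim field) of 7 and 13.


Nim multiplication is bilinear over XOR: (u XOR v) * w = (u*w) XOR (v*w).
So we split each operand into its bit components and XOR the pairwise Nim products.
7 = 1 + 2 + 4 (as XOR of powers of 2).
13 = 1 + 4 + 8 (as XOR of powers of 2).
Using the standard Nim-product table on single bits:
  2*2 = 3,   2*4 = 8,   2*8 = 12,
  4*4 = 6,   4*8 = 11,  8*8 = 13,
and  1*x = x (identity), k*l = l*k (commutative).
Pairwise Nim products:
  1 * 1 = 1
  1 * 4 = 4
  1 * 8 = 8
  2 * 1 = 2
  2 * 4 = 8
  2 * 8 = 12
  4 * 1 = 4
  4 * 4 = 6
  4 * 8 = 11
XOR them: 1 XOR 4 XOR 8 XOR 2 XOR 8 XOR 12 XOR 4 XOR 6 XOR 11 = 2.
Result: 7 * 13 = 2 (in Nim).

2


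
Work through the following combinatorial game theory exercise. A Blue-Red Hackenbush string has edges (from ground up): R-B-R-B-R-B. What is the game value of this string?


Edges (from ground): R-B-R-B-R-B
By Berlekamp's sign-expansion rule, a Blue-Red Hackenbush stalk has the value of the surreal number whose sign sequence is the edge sequence with B -> + and R -> -.
Sign sequence: -+-+-+
Trace the sign expansion in the surreal number tree, starting from 0:
Edge 1: R (sign -) -> bounds (-inf, 0), value = -1
Edge 2: B (sign +) -> bounds (-1, 0), value = -1/2
Edge 3: R (sign -) -> bounds (-1, -1/2), value = -3/4
Edge 4: B (sign +) -> bounds (-3/4, -1/2), value = -5/8
Edge 5: R (sign -) -> bounds (-3/4, -5/8), value = -11/16
Edge 6: B (sign +) -> bounds (-11/16, -5/8), value = -21/32
Game value = -21/32

-21/32


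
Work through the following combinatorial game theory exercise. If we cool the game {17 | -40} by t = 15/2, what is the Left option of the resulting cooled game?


Original game: {17 | -40} (a switch {a | b} with a > b).
Cooling by t (for t below the temperature (a - b)/2 = 57/2) taxes each move by t: {a | b} cooled by t is {a - t | b + t}.
Cooling amount: t = 15/2
Cooled Left option: 17 - 15/2 = 19/2
Cooled Right option: -40 + 15/2 = -65/2
Cooled game: {19/2 | -65/2}
Left option = 19/2

19/2


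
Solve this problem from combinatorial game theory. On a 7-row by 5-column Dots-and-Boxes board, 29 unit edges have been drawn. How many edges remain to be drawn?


Grid: 7 x 5 boxes, i.e. 8 rows and 6 columns of dots.
Horizontal edges: (rows + 1) * cols = 8 * 5 = 40
Vertical edges: rows * (cols + 1) = 7 * 6 = 42
Total edges: 40 + 42 = 82
Edges drawn: 29
Remaining: 82 - 29 = 53

53


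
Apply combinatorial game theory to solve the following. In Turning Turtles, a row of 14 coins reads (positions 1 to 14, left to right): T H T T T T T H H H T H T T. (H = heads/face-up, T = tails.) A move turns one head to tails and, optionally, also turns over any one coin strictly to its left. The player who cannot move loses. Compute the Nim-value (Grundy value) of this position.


Coins: T H T T T T T H H H T H T T
Key fact: a single head at position k behaves exactly like a Nim heap of size k (turning it to T and optionally flipping a coin at j < k corresponds to moving the heap from k to j, or to 0), and heads combine as a disjunctive sum (two heads at the same place would cancel, matching j XOR j = 0). So the Nim-value is the XOR of the 1-indexed positions of the heads.
Face-up positions (1-indexed): [2, 8, 9, 10, 12]
XOR 0 with 2: 0 XOR 2 = 2
XOR 2 with 8: 2 XOR 8 = 10
XOR 10 with 9: 10 XOR 9 = 3
XOR 3 with 10: 3 XOR 10 = 9
XOR 9 with 12: 9 XOR 12 = 5
Nim-value = 5

5


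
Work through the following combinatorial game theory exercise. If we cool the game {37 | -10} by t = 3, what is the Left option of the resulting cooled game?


Original game: {37 | -10} (a switch {a | b} with a > b).
Cooling by t (for t below the temperature (a - b)/2 = 47/2) taxes each move by t: {a | b} cooled by t is {a - t | b + t}.
Cooling amount: t = 3
Cooled Left option: 37 - 3 = 34
Cooled Right option: -10 + 3 = -7
Cooled game: {34 | -7}
Left option = 34

34


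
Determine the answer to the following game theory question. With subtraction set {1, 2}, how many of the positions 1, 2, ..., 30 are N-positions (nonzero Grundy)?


Subtraction set S = {1, 2}, so G(n) = n mod 3.
G(n) = 0 when n is a multiple of 3.
Multiples of 3 in [1, 30]: 10
N-positions (nonzero Grundy) = 30 - 10 = 20

20


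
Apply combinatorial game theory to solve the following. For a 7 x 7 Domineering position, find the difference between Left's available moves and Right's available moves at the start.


Board is 7 x 7 (rows x cols).
Left (vertical) placements: (rows-1) * cols = 6 * 7 = 42
Right (horizontal) placements: rows * (cols-1) = 7 * 6 = 42
Advantage = Left - Right = 42 - 42 = 0

0


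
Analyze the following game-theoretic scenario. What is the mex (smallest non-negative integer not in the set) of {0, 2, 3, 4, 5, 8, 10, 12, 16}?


Set = {0, 2, 3, 4, 5, 8, 10, 12, 16}
0 is in the set.
1 is NOT in the set. This is the mex.
mex = 1

1


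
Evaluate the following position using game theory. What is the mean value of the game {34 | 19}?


Game = {34 | 19}, a switch {a | b} with numbers a > b.
Its thermograph has left wall a - t and right wall b + t, which meet at t = (a - b)/2, where both equal (a + b)/2. So the mast (mean value) is at (a + b)/2.
Mean = (34 + (19))/2 = 53/2 = 53/2

53/2


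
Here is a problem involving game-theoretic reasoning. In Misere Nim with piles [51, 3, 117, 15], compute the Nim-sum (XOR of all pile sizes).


We need the XOR (exclusive or) of all pile sizes.
After XOR-ing pile 1 (size 51): 0 XOR 51 = 51
After XOR-ing pile 2 (size 3): 51 XOR 3 = 48
After XOR-ing pile 3 (size 117): 48 XOR 117 = 69
After XOR-ing pile 4 (size 15): 69 XOR 15 = 74
The Nim-value of this position is 74.

74


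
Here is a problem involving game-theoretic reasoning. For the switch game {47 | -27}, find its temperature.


The game is {47 | -27}, a switch {a | b} with numbers a > b.
Cooling {a | b} by t gives {a - t | b + t}, which stops being hot when a - t = b + t, i.e. at t = (a - b)/2. So the temperature of a switch is (a - b)/2.
Temperature = (Left option - Right option) / 2
= (47 - (-27)) / 2
= 74 / 2
= 37

37


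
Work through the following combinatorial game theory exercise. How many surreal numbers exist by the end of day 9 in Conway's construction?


Day 0: {|} = 0 is born. Count = 1.
Day n: the number of surreal numbers born by day n is 2^(n+1) - 1.
By day 0: 2^1 - 1 = 1
By day 1: 2^2 - 1 = 3
By day 2: 2^3 - 1 = 7
By day 3: 2^4 - 1 = 15
By day 4: 2^5 - 1 = 31
By day 5: 2^6 - 1 = 63
By day 6: 2^7 - 1 = 127
By day 7: 2^8 - 1 = 255
By day 8: 2^9 - 1 = 511
By day 9: 2^10 - 1 = 1023
By day 9: 1023 surreal numbers.

1023


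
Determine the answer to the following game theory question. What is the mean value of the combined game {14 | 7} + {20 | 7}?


G1 = {14 | 7}, G2 = {20 | 7}
Each is a switch {a | b} with numbers a > b; its mean value is (a + b)/2, and mean value is additive over game sums: m(G1 + G2) = m(G1) + m(G2).
Mean of G1 = (14 + (7))/2 = 21/2 = 21/2
Mean of G2 = (20 + (7))/2 = 27/2 = 27/2
Mean of G1 + G2 = 21/2 + 27/2 = 24

24


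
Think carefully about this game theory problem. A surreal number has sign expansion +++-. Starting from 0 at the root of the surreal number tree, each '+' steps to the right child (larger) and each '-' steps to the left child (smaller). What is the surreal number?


Sign expansion: +++-
Rule: track bounds (lo, hi), initially (-inf, +inf). On '+', the current value becomes lo and we move to the simplest number in (value, hi): value + 1 if hi = +inf, otherwise the midpoint (value + hi)/2. On '-', the current value becomes hi and we move to value - 1 if lo = -inf, otherwise the midpoint (lo + value)/2.
Start at 0.
Step 1: sign = +, move right. Bounds: (0, +inf). Value = 1
Step 2: sign = +, move right. Bounds: (1, +inf). Value = 2
Step 3: sign = +, move right. Bounds: (2, +inf). Value = 3
Step 4: sign = -, move left. Bounds: (2, 3). Value = 5/2
The surreal number with sign expansion +++- is 5/2.

5/2


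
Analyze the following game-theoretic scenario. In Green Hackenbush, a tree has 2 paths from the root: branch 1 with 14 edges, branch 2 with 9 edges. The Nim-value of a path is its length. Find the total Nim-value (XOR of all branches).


The tree has 2 branches from the ground vertex.
In Green Hackenbush, the Nim-value of a simple path of length k is k.
Branch 1: length 14, Nim-value = 14
Branch 2: length 9, Nim-value = 9
Total Nim-value = XOR of all branch values:
0 XOR 14 = 14
14 XOR 9 = 7
Nim-value of the tree = 7

7


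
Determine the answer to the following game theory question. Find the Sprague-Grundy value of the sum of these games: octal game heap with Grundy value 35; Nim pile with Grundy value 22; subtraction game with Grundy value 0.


By the Sprague-Grundy theorem, the Grundy value of a sum of games is the XOR of individual Grundy values.
octal game heap: Grundy value = 35. Running XOR: 0 XOR 35 = 35
Nim pile: Grundy value = 22. Running XOR: 35 XOR 22 = 53
subtraction game: Grundy value = 0. Running XOR: 53 XOR 0 = 53
The combined Grundy value is 53.

53


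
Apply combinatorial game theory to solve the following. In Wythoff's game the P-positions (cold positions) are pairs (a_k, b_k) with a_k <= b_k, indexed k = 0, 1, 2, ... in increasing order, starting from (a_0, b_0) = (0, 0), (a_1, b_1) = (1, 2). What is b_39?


By Wythoff's theorem, a_k = floor(k * phi) and b_k = floor(k * phi^2) = a_k + k, where phi = (1 + sqrt(5))/2 is the golden ratio.
phi = (1 + sqrt(5))/2 = 1.618034
phi^2 = phi + 1 = 2.618034
k = 39
k * phi^2 = 39 * 2.618034 = 102.103326
b_39 = floor(k * phi^2) = 102 (check: a_39 + k = 63 + 39 = 102)

102


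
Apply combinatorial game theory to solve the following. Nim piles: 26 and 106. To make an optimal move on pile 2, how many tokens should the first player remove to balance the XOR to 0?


Piles: 26 and 106
Current XOR: 26 XOR 106 = 112 (non-zero, so this is an N-position).
To make the XOR zero, we need to find a move that balances the piles.
For pile 2 (size 106): target = 106 XOR 112 = 26
We reduce pile 2 from 106 to 26.
Tokens removed: 106 - 26 = 80
Verification: 26 XOR 26 = 0

80


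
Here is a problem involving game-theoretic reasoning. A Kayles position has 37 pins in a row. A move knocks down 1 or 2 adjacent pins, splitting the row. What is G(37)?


Kayles: a move removes 1 or 2 adjacent pins from a contiguous row.
Removing pins from a row of k leaves two independent rows (a, b) with a + b = k - 1 (one pin) or a + b = k - 2 (two pins); an end removal gives a = 0.
By Sprague-Grundy, G(k) = mex{ G(a) XOR G(b) } over all these splits. G(0) = 0.
G(1): splits (0,0):0^0=0 -> mex({0}) = 1
G(2): splits (0,1):0^1=1 (0,0):0^0=0 -> mex({0, 1}) = 2
G(3): splits (0,2):0^2=2 (1,1):1^1=0 (0,1):0^1=1 -> mex({0, 1, 2}) = 3
G(4): splits (0,3):0^3=3 (1,2):1^2=3 (0,2):0^2=2 (1,1):1^1=0 -> mex({0, 2, 3}) = 1
G(5): splits (0,4):0^1=1 (1,3):1^3=2 (2,2):2^2=0 (0,3):0^3=3 (1,2):1^2=3 -> mex({0, 1, 2, 3}) = 4
G(6) = mex({0, 1, 2, 4}) = 3
G(7) = mex({0, 1, 3, 4, 5}) = 2
G(8) = mex({0, 2, 3, 5, 6}) = 1
G(9) = mex({0, 1, 2, 3, 6, 7}) = 4
G(10) = mex({0, 1, 3, 4, 5, 7}) = 2
G(11) = mex({0, 1, 2, 3, 4, 5}) = 6
G(12) = mex({0, 1, 2, 3, 5, 6, 7}) = 4
G(13) = mex({0, 2, 3, 4, 6, 7}) = 1
G(14) = mex({0, 1, 4, 5, 6, 7}) = 2
G(15) = mex({0, 1, 2, 3, 4, 5, 6}) = 7
G(16) = mex({0, 2, 3, 5, 6, 7}) = 1
G(17) = mex({0, 1, 2, 3, 5, 6, 7}) = 4
G(18) = mex({0, 1, 2, 4, 5, 6}) = 3
G(19) = mex({0, 1, 3, 4, 5, 7}) = 2
G(20) = mex({0, 2, 3, 4, 5, 6, 7}) = 1
G(21) = mex({0, 1, 2, 3, 5, 6, 7}) = 4
G(22) = mex({0, 1, 2, 3, 4, 5, 7}) = 6
G(23) = mex({0, 1, 2, 3, 4, 5, 6}) = 7
G(24) = mex({0, 1, 2, 3, 5, 6, 7}) = 4
G(25) = mex({0, 2, 3, 4, 6, 7}) = 1
G(26) = mex({0, 1, 3, 4, 5, 6, 7}) = 2
G(27) = mex({0, 1, 2, 3, 4, 5, 6, 7}) = 8
G(28) = mex({0, 1, 2, 3, 4, 6, 7, 8}) = 5
G(29) = mex({0, 1, 2, 3, 5, 6, 7, 8, 9}) = 4
G(30) = mex({0, 1, 2, 3, 4, 5, 6, 9, 10}) = 7
G(31) = mex({0, 1, 3, 4, 5, 7, 10, 11}) = 2
G(32) = mex({0, 2, 3, 4, 5, 6, 7, 9, 11}) = 1
G(33) = mex({0, 1, 2, 3, 4, 5, 6, 7, 9, 12}) = 8
G(34) = mex({0, 1, 2, 3, 4, 5, 7, 8, 11, 12}) = 6
G(35) = mex({0, 1, 2, 3, 4, 5, 6, 8, 9, 10, 11}) = 7
G(36) = mex({0, 1, 2, 3, 5, 6, 7, 9, 10}) = 4
G(37) = mex({0, 2, 3, 4, 6, 7, 9, 10, 11, 12}) = 1
Therefore G(37) = 1.

1


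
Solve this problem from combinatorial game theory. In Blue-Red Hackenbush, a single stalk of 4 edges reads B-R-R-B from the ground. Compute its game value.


Edges (from ground): B-R-R-B
By Berlekamp's sign-expansion rule, a Blue-Red Hackenbush stalk has the value of the surreal number whose sign sequence is the edge sequence with B -> + and R -> -.
Sign sequence: +--+
Trace the sign expansion in the surreal number tree, starting from 0:
Edge 1: B (sign +) -> bounds (0, +inf), value = 1
Edge 2: R (sign -) -> bounds (0, 1), value = 1/2
Edge 3: R (sign -) -> bounds (0, 1/2), value = 1/4
Edge 4: B (sign +) -> bounds (1/4, 1/2), value = 3/8
Game value = 3/8

3/8


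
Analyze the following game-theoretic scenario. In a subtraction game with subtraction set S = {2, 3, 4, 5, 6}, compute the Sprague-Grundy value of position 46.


The subtraction set is S = {2, 3, 4, 5, 6}.
G(k) = mex{ G(k - s) : s in S, s <= k }. We compute iteratively: G(0) = 0.
G(1) = mex({}) = 0
G(2) = mex({0}) = 1
G(3) = mex({0}) = 1
G(4) = mex({0, 1}) = 2
G(5) = mex({0, 1}) = 2
G(6) = mex({0, 1, 2}) = 3
G(7) = mex({0, 1, 2}) = 3
G(8) = mex({1, 2, 3}) = 0
G(9) = mex({1, 2, 3}) = 0
G(10) = mex({0, 2, 3}) = 1
G(11) = mex({0, 2, 3}) = 1
G(12) = mex({0, 1, 3}) = 2
G(13) = mex({0, 1, 3}) = 2
Observe that G(8)..G(13) = 0, 0, 1, 1, 2, 2 repeats G(0)..G(5) = 0, 0, 1, 1, 2, 2.
For k >= max(S) = 6, G(k) is determined by the previous 6 values G(k-6)..G(k-1); a window of 6 consecutive values has recurred shifted by 8, so by induction G(k + 8) = G(k) for all k >= 0: the sequence is periodic from the start with period 8.
One period: G(0..7) = 0, 0, 1, 1, 2, 2, 3, 3.
46 mod 8 = 6, so G(46) = G(6) = 3.

3


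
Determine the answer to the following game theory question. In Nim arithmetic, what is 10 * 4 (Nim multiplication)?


Nim multiplication is bilinear over XOR: (u XOR v) * w = (u*w) XOR (v*w).
So we split each operand into its bit components and XOR the pairwise Nim products.
10 = 2 + 8 (as XOR of powers of 2).
4 = 4 (as XOR of powers of 2).
Using the standard Nim-product table on single bits:
  2*2 = 3,   2*4 = 8,   2*8 = 12,
  4*4 = 6,   4*8 = 11,  8*8 = 13,
and  1*x = x (identity), k*l = l*k (commutative).
Pairwise Nim products:
  2 * 4 = 8
  8 * 4 = 11
XOR them: 8 XOR 11 = 3.
Result: 10 * 4 = 3 (in Nim).

3


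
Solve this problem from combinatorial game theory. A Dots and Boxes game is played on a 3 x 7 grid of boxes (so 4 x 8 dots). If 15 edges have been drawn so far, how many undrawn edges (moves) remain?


Grid: 3 x 7 boxes, i.e. 4 rows and 8 columns of dots.
Horizontal edges: (rows + 1) * cols = 4 * 7 = 28
Vertical edges: rows * (cols + 1) = 3 * 8 = 24
Total edges: 28 + 24 = 52
Edges drawn: 15
Remaining: 52 - 15 = 37

37


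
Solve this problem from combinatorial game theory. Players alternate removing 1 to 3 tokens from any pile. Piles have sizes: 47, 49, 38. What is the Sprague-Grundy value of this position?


Subtraction set: {1, 2, 3}
For this subtraction set, G(n) = n mod 4 (period = max + 1 = 4).
Pile 1 (size 47): G(47) = 47 mod 4 = 3
Pile 2 (size 49): G(49) = 49 mod 4 = 1
Pile 3 (size 38): G(38) = 38 mod 4 = 2
Total Grundy value = XOR of all: 3 XOR 1 XOR 2 = 0

0


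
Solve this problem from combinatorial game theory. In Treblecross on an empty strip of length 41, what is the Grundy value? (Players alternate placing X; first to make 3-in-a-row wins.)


Treblecross: place X on empty cells; 3-in-a-row wins.
Playing within two cells of an existing X lets the opponent win at once, so sensible play treats the cells i-2..i+2 around each X as dead. The player left with no safe cell loses, so this is a normal-play take-away game on strips of safe cells.
Placing X at cell i (0-indexed) of a strip of k safe cells leaves independent strips of sizes max(0, i-2) and max(0, k-i-3). Hence G(k) = mex{ G(max(0,i-2)) XOR G(max(0,k-i-3)) : 0 <= i < k }, with G(0) = 0.
G(1): splits (0,0):0^0=0 -> mex({0}) = 1
G(2): splits (0,0):0^0=0 -> mex({0}) = 1
G(3): splits (0,0):0^0=0 -> mex({0}) = 1
G(4): splits (0,1):0^1=1 (0,0):0^0=0 -> mex({0, 1}) = 2
G(5): splits (0,2):0^1=1 (0,1):0^1=1 (0,0):0^0=0 -> mex({0, 1}) = 2
G(6) = mex({1}) = 0
G(7) = mex({0, 1, 2}) = 3
G(8) = mex({0, 1, 2}) = 3
G(9) = mex({0, 2}) = 1
G(10) = mex({0, 2, 3}) = 1
G(11) = mex({0, 3}) = 1
G(12) = mex({1, 3}) = 0
G(13) = mex({0, 1, 2, 3}) = 4
G(14) = mex({0, 1, 2}) = 3
G(15) = mex({0, 1, 2}) = 3
G(16) = mex({0, 1, 2, 4}) = 3
G(17) = mex({0, 1, 3, 4}) = 2
G(18) = mex({0, 1, 3, 4}) = 2
G(19) = mex({0, 1, 3, 5}) = 2
G(20) = mex({0, 1, 2, 3, 5}) = 4
G(21) = mex({0, 1, 2, 3, 5}) = 4
G(22) = mex({1, 2, 6}) = 0
G(23) = mex({0, 1, 2, 3, 4, 6}) = 5
G(24) = mex({0, 1, 2, 3, 4}) = 5
G(25) = mex({0, 1, 3, 4, 7}) = 2
G(26) = mex({0, 1, 3, 4, 5, 7}) = 2
G(27) = mex({0, 1, 3, 5}) = 2
G(28) = mex({0, 1, 2, 5}) = 3
G(29) = mex({0, 1, 2, 4, 5, 6}) = 3
G(30) = mex({1, 2, 4, 6}) = 0
G(31) = mex({0, 1, 2, 3, 4, 6}) = 5
G(32) = mex({1, 2, 3, 4, 7}) = 0
G(33) = mex({0, 3, 7}) = 1
G(34) = mex({0, 2, 3, 5, 7}) = 1
G(35) = mex({0, 2, 3, 5, 6}) = 1
G(36) = mex({0, 1, 2, 5, 6}) = 3
G(37) = mex({0, 1, 2, 4, 5, 6}) = 3
G(38) = mex({0, 1, 2, 4}) = 3
G(39) = mex({0, 1, 2, 3, 4, 7}) = 5
G(40) = mex({0, 1, 2, 3, 4, 5, 7}) = 6
G(41) = mex({0, 1, 2, 3, 5, 7}) = 4
Therefore G(41) = 4.

4
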